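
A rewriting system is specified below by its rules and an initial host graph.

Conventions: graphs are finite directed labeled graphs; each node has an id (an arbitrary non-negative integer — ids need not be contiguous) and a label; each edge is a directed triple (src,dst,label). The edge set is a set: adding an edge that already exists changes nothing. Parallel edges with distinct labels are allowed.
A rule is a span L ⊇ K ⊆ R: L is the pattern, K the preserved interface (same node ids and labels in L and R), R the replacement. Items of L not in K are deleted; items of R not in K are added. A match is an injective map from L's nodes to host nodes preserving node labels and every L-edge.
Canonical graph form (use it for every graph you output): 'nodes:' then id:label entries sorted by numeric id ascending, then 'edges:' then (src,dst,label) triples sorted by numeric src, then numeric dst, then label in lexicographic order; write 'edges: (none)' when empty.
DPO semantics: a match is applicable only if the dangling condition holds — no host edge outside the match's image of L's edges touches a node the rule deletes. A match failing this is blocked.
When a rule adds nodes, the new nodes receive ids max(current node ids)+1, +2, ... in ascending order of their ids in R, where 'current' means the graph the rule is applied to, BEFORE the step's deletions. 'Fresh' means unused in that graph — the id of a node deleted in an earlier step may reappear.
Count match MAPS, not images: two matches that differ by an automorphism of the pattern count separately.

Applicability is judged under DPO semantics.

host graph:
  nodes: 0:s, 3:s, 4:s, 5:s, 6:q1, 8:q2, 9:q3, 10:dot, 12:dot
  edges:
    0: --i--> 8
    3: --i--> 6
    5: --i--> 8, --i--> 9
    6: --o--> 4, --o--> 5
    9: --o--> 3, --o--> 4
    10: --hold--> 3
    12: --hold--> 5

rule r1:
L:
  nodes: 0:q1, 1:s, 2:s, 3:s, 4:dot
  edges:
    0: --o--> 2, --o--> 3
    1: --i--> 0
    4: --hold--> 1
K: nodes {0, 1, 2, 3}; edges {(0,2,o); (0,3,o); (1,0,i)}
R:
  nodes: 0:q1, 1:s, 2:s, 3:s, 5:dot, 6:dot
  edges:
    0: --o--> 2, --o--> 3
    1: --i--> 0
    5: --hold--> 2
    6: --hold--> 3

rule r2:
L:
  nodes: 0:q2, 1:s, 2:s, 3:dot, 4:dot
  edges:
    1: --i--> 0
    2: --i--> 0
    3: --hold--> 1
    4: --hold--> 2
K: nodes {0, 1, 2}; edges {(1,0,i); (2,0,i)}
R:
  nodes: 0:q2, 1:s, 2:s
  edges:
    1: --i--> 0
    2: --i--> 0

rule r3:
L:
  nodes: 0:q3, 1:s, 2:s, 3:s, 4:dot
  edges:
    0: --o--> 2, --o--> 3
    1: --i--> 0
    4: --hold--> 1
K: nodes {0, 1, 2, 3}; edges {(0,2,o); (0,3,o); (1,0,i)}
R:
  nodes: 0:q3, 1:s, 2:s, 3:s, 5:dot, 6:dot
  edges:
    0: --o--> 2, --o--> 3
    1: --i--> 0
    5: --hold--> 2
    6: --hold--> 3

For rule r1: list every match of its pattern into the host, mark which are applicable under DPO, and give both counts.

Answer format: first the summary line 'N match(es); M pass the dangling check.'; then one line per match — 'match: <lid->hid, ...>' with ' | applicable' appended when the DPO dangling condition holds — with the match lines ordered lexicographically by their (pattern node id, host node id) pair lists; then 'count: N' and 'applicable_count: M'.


2 match(es); 2 pass the dangling check.
match: 0->6, 1->3, 2->4, 3->5, 4->10 | applicable
match: 0->6, 1->3, 2->5, 3->4, 4->10 | applicable
count: 2
applicable_count: 2


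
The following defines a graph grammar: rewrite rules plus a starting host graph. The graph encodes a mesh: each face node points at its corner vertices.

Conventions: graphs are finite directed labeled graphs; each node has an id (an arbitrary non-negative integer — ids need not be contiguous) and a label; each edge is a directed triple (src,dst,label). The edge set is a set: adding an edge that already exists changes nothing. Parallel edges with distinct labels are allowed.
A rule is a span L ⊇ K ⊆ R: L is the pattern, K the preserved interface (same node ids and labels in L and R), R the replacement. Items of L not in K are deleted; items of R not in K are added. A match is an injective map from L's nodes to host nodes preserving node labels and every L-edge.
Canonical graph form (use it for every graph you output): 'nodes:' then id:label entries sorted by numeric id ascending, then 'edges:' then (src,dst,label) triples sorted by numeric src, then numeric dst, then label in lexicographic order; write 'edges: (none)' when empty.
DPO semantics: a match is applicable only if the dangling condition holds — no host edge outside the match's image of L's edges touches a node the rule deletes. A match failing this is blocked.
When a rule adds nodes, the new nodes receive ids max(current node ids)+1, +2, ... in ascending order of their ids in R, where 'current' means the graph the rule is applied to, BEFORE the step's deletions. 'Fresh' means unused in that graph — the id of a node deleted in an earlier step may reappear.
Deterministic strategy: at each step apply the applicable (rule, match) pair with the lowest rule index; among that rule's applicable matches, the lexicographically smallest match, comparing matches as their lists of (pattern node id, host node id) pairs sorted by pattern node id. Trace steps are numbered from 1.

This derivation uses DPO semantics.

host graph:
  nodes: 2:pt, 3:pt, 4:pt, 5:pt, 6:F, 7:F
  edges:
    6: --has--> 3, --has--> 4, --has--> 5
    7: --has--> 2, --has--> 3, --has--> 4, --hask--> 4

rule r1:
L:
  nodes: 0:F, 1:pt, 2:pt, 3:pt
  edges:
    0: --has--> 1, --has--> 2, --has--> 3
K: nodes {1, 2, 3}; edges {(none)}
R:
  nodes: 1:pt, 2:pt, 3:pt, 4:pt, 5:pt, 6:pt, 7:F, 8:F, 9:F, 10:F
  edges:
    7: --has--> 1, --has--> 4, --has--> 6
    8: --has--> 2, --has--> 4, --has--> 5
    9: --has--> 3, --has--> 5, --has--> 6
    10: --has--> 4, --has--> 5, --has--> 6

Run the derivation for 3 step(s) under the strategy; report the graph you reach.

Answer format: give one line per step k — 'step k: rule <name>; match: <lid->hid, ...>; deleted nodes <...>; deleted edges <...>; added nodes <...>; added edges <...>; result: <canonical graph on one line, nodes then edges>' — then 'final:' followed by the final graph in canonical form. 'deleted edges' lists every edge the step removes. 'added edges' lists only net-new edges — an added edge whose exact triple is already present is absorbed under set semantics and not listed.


step 1: rule r1; match: 0->6, 1->3, 2->4, 3->5; deleted nodes 6; deleted edges (6,3,has); (6,4,has); (6,5,has); added nodes 8, 9, 10, 11, 12, 13, 14; added edges (11,3,has); (11,8,has); (11,10,has); (12,4,has); (12,8,has); (12,9,has); (13,5,has); (13,9,has); (13,10,has); (14,8,has); (14,9,has); (14,10,has); result: nodes: 2:pt, 3:pt, 4:pt, 5:pt, 7:F, 8:pt, 9:pt, 10:pt, 11:F, 12:F, 13:F, 14:F edges: (7,2,has); (7,3,has); (7,4,has); (7,4,hask); (11,3,has); (11,8,has); (11,10,has); (12,4,has); (12,8,has); (12,9,has); (13,5,has); (13,9,has); (13,10,has); (14,8,has); (14,9,has); (14,10,has)
step 2: rule r1; match: 0->11, 1->3, 2->8, 3->10; deleted nodes 11; deleted edges (11,3,has); (11,8,has); (11,10,has); added nodes 15, 16, 17, 18, 19, 20, 21; added edges (18,3,has); (18,15,has); (18,17,has); (19,8,has); (19,15,has); (19,16,has); (20,10,has); (20,16,has); (20,17,has); (21,15,has); (21,16,has); (21,17,has); result: nodes: 2:pt, 3:pt, 4:pt, 5:pt, 7:F, 8:pt, 9:pt, 10:pt, 12:F, 13:F, 14:F, 15:pt, 16:pt, 17:pt, 18:F, 19:F, 20:F, 21:F edges: (7,2,has); (7,3,has); (7,4,has); (7,4,hask); (12,4,has); (12,8,has); (12,9,has); (13,5,has); (13,9,has); (13,10,has); (14,8,has); (14,9,has); (14,10,has); (18,3,has); (18,15,has); (18,17,has); (19,8,has); (19,15,has); (19,16,has); (20,10,has); (20,16,has); (20,17,has); (21,15,has); (21,16,has); (21,17,has)
step 3: rule r1; match: 0->12, 1->4, 2->8, 3->9; deleted nodes 12; deleted edges (12,4,has); (12,8,has); (12,9,has); added nodes 22, 23, 24, 25, 26, 27, 28; added edges (25,4,has); (25,22,has); (25,24,has); (26,8,has); (26,22,has); (26,23,has); (27,9,has); (27,23,has); (27,24,has); (28,22,has); (28,23,has); (28,24,has); result: nodes: 2:pt, 3:pt, 4:pt, 5:pt, 7:F, 8:pt, 9:pt, 10:pt, 13:F, 14:F, 15:pt, 16:pt, 17:pt, 18:F, 19:F, 20:F, 21:F, 22:pt, 23:pt, 24:pt, 25:F, 26:F, 27:F, 28:F edges: (7,2,has); (7,3,has); (7,4,has); (7,4,hask); (13,5,has); (13,9,has); (13,10,has); (14,8,has); (14,9,has); (14,10,has); (18,3,has); (18,15,has); (18,17,has); (19,8,has); (19,15,has); (19,16,has); (20,10,has); (20,16,has); (20,17,has); (21,15,has); (21,16,has); (21,17,has); (25,4,has); (25,22,has); (25,24,has); (26,8,has); (26,22,has); (26,23,has); (27,9,has); (27,23,has); (27,24,has); (28,22,has); (28,23,has); (28,24,has)
final:
nodes: 2:pt, 3:pt, 4:pt, 5:pt, 7:F, 8:pt, 9:pt, 10:pt, 13:F, 14:F, 15:pt, 16:pt, 17:pt, 18:F, 19:F, 20:F, 21:F, 22:pt, 23:pt, 24:pt, 25:F, 26:F, 27:F, 28:F
edges: (7,2,has); (7,3,has); (7,4,has); (7,4,hask); (13,5,has); (13,9,has); (13,10,has); (14,8,has); (14,9,has); (14,10,has); (18,3,has); (18,15,has); (18,17,has); (19,8,has); (19,15,has); (19,16,has); (20,10,has); (20,16,has); (20,17,has); (21,15,has); (21,16,has); (21,17,has); (25,4,has); (25,22,has); (25,24,has); (26,8,has); (26,22,has); (26,23,has); (27,9,has); (27,23,has); (27,24,has); (28,22,has); (28,23,has); (28,24,has)


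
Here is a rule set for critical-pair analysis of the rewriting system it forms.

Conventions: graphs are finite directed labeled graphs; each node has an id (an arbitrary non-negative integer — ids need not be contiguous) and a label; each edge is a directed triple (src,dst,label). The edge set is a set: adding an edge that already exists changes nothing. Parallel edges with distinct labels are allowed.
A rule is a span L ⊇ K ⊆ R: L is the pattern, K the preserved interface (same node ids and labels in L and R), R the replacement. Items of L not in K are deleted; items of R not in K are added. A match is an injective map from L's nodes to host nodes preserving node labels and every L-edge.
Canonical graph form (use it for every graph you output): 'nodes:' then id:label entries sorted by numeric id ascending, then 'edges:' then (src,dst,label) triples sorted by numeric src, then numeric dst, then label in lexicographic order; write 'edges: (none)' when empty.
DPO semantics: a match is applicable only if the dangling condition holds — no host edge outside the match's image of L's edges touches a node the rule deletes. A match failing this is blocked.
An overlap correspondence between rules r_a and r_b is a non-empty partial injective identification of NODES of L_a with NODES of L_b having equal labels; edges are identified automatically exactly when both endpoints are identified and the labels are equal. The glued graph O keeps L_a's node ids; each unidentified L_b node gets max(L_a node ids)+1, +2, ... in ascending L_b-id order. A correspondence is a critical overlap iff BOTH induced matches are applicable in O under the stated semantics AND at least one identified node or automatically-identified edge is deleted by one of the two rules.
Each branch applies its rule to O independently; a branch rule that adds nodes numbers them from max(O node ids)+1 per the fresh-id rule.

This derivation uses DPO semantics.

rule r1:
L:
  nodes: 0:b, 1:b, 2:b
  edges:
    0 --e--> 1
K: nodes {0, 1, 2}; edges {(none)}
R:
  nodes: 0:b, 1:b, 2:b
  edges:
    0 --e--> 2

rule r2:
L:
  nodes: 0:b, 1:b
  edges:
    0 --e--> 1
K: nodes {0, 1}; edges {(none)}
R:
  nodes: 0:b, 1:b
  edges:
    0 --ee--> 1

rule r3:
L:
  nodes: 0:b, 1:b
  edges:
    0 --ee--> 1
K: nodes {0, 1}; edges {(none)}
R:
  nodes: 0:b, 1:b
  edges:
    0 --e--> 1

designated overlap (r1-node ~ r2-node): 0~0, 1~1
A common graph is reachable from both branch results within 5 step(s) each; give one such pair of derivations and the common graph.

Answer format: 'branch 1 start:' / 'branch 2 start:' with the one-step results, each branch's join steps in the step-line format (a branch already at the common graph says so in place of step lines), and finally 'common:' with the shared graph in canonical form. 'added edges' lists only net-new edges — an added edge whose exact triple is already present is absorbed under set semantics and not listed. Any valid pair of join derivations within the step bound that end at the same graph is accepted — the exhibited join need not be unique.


branch 1 start:
nodes: 0:b, 1:b, 2:b
edges: (0,2,e)
branch 2 start:
nodes: 0:b, 1:b, 2:b
edges: (0,1,ee)
branch 1 step 1: rule r1; match: 0->0, 1->2, 2->1; deleted nodes (none); deleted edges (0,2,e); added nodes (none); added edges (0,1,e); result: nodes: 0:b, 1:b, 2:b edges: (0,1,e)
branch 2 step 1: rule r3; match: 0->0, 1->1; deleted nodes (none); deleted edges (0,1,ee); added nodes (none); added edges (0,1,e); result: nodes: 0:b, 1:b, 2:b edges: (0,1,e)
common:
nodes: 0:b, 1:b, 2:b
edges: (0,1,e)


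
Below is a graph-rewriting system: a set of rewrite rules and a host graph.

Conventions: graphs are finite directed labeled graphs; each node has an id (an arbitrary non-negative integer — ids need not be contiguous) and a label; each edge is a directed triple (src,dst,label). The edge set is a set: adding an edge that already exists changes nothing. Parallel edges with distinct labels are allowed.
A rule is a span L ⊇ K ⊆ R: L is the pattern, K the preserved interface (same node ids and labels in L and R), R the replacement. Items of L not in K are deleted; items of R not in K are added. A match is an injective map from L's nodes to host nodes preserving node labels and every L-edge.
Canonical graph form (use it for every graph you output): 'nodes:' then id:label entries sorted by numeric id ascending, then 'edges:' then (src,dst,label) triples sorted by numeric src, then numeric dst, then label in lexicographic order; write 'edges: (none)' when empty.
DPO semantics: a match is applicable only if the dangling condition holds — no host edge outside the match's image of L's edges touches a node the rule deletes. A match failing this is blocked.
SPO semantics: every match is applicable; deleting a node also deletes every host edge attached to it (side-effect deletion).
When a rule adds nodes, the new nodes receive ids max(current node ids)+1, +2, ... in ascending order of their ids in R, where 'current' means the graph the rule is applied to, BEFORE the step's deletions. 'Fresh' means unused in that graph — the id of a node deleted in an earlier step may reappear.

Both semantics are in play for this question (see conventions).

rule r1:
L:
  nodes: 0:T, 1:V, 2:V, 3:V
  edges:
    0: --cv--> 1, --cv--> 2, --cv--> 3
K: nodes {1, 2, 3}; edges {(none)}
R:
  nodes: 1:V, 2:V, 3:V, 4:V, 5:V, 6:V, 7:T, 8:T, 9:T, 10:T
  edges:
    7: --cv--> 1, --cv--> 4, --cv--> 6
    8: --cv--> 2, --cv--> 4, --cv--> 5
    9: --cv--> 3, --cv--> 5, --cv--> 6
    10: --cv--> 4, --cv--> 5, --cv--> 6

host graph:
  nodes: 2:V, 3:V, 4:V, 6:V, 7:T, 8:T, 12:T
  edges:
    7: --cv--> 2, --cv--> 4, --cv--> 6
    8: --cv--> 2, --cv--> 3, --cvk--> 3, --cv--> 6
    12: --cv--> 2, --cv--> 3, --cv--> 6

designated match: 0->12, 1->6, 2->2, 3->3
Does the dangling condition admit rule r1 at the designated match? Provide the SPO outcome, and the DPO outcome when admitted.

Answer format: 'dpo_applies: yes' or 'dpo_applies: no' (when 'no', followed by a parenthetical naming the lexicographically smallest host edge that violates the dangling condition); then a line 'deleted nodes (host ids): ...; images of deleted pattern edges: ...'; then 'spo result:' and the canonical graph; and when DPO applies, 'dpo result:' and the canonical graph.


dpo_applies: yes
deleted nodes (host ids): 12; images of deleted pattern edges: (12,2,cv); (12,3,cv); (12,6,cv)
spo result:
nodes: 2:V, 3:V, 4:V, 6:V, 7:T, 8:T, 13:V, 14:V, 15:V, 16:T, 17:T, 18:T, 19:T
edges: (7,2,cv); (7,4,cv); (7,6,cv); (8,2,cv); (8,3,cv); (8,3,cvk); (8,6,cv); (16,6,cv); (16,13,cv); (16,15,cv); (17,2,cv); (17,13,cv); (17,14,cv); (18,3,cv); (18,14,cv); (18,15,cv); (19,13,cv); (19,14,cv); (19,15,cv)
dpo result:
nodes: 2:V, 3:V, 4:V, 6:V, 7:T, 8:T, 13:V, 14:V, 15:V, 16:T, 17:T, 18:T, 19:T
edges: (7,2,cv); (7,4,cv); (7,6,cv); (8,2,cv); (8,3,cv); (8,3,cvk); (8,6,cv); (16,6,cv); (16,13,cv); (16,15,cv); (17,2,cv); (17,13,cv); (17,14,cv); (18,3,cv); (18,14,cv); (18,15,cv); (19,13,cv); (19,14,cv); (19,15,cv)


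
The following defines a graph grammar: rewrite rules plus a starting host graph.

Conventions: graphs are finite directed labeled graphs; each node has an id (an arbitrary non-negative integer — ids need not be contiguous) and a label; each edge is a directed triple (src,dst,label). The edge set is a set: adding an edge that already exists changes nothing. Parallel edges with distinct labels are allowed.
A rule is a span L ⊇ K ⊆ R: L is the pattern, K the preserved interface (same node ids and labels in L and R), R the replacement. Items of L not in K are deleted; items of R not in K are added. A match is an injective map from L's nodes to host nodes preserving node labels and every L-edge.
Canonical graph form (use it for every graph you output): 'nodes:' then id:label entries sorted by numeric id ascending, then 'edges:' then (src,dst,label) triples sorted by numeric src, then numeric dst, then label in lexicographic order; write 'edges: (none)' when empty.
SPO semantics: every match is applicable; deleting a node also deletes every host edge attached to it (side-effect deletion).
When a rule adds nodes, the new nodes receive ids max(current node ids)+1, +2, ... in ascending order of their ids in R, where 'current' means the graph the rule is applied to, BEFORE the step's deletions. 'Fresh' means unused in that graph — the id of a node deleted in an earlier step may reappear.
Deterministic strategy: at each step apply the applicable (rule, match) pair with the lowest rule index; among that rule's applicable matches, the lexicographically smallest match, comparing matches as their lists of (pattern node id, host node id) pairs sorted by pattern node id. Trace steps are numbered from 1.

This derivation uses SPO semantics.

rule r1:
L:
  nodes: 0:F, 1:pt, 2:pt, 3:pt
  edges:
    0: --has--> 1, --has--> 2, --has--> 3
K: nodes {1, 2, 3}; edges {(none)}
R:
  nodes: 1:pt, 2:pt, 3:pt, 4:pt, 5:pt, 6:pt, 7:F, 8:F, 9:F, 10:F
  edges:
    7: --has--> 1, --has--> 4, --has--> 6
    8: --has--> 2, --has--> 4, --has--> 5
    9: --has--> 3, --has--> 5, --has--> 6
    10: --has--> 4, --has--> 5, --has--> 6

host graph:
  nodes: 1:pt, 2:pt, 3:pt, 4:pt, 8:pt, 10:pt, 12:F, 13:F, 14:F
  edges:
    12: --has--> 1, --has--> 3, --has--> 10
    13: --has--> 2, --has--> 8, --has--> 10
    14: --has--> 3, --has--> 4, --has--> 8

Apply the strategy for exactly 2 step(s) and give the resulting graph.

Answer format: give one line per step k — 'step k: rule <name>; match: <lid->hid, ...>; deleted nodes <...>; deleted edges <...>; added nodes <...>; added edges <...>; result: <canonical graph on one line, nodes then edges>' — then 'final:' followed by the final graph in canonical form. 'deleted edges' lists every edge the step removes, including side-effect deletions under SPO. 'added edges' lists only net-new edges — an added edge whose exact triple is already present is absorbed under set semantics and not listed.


step 1: rule r1; match: 0->12, 1->1, 2->3, 3->10; deleted nodes 12; deleted edges (12,1,has); (12,3,has); (12,10,has); added nodes 15, 16, 17, 18, 19, 20, 21; added edges (18,1,has); (18,15,has); (18,17,has); (19,3,has); (19,15,has); (19,16,has); (20,10,has); (20,16,has); (20,17,has); (21,15,has); (21,16,has); (21,17,has); result: nodes: 1:pt, 2:pt, 3:pt, 4:pt, 8:pt, 10:pt, 13:F, 14:F, 15:pt, 16:pt, 17:pt, 18:F, 19:F, 20:F, 21:F edges: (13,2,has); (13,8,has); (13,10,has); (14,3,has); (14,4,has); (14,8,has); (18,1,has); (18,15,has); (18,17,has); (19,3,has); (19,15,has); (19,16,has); (20,10,has); (20,16,has); (20,17,has); (21,15,has); (21,16,has); (21,17,has)
step 2: rule r1; match: 0->13, 1->2, 2->8, 3->10; deleted nodes 13; deleted edges (13,2,has); (13,8,has); (13,10,has); added nodes 22, 23, 24, 25, 26, 27, 28; added edges (25,2,has); (25,22,has); (25,24,has); (26,8,has); (26,22,has); (26,23,has); (27,10,has); (27,23,has); (27,24,has); (28,22,has); (28,23,has); (28,24,has); result: nodes: 1:pt, 2:pt, 3:pt, 4:pt, 8:pt, 10:pt, 14:F, 15:pt, 16:pt, 17:pt, 18:F, 19:F, 20:F, 21:F, 22:pt, 23:pt, 24:pt, 25:F, 26:F, 27:F, 28:F edges: (14,3,has); (14,4,has); (14,8,has); (18,1,has); (18,15,has); (18,17,has); (19,3,has); (19,15,has); (19,16,has); (20,10,has); (20,16,has); (20,17,has); (21,15,has); (21,16,has); (21,17,has); (25,2,has); (25,22,has); (25,24,has); (26,8,has); (26,22,has); (26,23,has); (27,10,has); (27,23,has); (27,24,has); (28,22,has); (28,23,has); (28,24,has)
final:
nodes: 1:pt, 2:pt, 3:pt, 4:pt, 8:pt, 10:pt, 14:F, 15:pt, 16:pt, 17:pt, 18:F, 19:F, 20:F, 21:F, 22:pt, 23:pt, 24:pt, 25:F, 26:F, 27:F, 28:F
edges: (14,3,has); (14,4,has); (14,8,has); (18,1,has); (18,15,has); (18,17,has); (19,3,has); (19,15,has); (19,16,has); (20,10,has); (20,16,has); (20,17,has); (21,15,has); (21,16,has); (21,17,has); (25,2,has); (25,22,has); (25,24,has); (26,8,has); (26,22,has); (26,23,has); (27,10,has); (27,23,has); (27,24,has); (28,22,has); (28,23,has); (28,24,has)


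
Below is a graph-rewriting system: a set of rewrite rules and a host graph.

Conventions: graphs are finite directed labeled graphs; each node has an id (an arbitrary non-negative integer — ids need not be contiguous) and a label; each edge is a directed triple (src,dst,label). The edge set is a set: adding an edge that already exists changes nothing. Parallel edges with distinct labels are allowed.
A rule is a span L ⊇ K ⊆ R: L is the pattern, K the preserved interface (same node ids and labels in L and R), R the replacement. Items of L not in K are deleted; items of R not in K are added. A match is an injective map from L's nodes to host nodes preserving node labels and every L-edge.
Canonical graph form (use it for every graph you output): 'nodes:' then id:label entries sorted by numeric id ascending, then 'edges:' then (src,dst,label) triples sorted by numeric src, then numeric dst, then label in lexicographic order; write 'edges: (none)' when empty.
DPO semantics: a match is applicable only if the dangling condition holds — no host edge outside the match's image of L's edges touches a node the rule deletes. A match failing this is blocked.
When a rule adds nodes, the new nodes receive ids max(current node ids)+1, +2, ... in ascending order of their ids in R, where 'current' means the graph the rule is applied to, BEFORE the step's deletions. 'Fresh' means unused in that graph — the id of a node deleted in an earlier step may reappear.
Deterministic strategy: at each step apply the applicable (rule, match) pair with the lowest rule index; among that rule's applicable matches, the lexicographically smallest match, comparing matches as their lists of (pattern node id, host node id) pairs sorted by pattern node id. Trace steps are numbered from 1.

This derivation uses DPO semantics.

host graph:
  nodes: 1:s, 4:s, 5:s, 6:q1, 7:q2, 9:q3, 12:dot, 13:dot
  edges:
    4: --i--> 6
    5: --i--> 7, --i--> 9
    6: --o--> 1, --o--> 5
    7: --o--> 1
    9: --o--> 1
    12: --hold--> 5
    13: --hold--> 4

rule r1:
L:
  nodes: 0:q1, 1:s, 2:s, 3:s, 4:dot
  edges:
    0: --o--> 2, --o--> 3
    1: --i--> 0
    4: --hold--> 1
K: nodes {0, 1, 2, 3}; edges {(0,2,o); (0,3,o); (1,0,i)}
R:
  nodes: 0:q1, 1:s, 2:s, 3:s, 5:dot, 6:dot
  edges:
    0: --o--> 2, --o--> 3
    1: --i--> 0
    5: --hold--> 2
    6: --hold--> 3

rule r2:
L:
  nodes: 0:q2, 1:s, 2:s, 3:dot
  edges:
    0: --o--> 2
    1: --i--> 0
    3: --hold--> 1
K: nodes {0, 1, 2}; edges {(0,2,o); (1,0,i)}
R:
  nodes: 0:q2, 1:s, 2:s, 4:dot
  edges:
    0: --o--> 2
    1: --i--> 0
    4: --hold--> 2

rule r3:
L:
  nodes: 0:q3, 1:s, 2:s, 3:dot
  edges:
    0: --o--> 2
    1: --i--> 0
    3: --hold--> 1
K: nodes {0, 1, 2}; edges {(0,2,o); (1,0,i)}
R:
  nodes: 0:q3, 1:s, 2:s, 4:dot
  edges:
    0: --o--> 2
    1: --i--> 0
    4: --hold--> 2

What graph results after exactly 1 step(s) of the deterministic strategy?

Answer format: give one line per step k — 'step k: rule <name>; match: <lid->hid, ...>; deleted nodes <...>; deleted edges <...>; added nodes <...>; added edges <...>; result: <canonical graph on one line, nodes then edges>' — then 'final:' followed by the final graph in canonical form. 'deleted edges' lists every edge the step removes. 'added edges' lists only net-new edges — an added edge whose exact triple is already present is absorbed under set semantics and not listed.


step 1: rule r1; match: 0->6, 1->4, 2->1, 3->5, 4->13; deleted nodes 13; deleted edges (13,4,hold); added nodes 14, 15; added edges (14,1,hold); (15,5,hold); result: nodes: 1:s, 4:s, 5:s, 6:q1, 7:q2, 9:q3, 12:dot, 14:dot, 15:dot edges: (4,6,i); (5,7,i); (5,9,i); (6,1,o); (6,5,o); (7,1,o); (9,1,o); (12,5,hold); (14,1,hold); (15,5,hold)
final:
nodes: 1:s, 4:s, 5:s, 6:q1, 7:q2, 9:q3, 12:dot, 14:dot, 15:dot
edges: (4,6,i); (5,7,i); (5,9,i); (6,1,o); (6,5,o); (7,1,o); (9,1,o); (12,5,hold); (14,1,hold); (15,5,hold)


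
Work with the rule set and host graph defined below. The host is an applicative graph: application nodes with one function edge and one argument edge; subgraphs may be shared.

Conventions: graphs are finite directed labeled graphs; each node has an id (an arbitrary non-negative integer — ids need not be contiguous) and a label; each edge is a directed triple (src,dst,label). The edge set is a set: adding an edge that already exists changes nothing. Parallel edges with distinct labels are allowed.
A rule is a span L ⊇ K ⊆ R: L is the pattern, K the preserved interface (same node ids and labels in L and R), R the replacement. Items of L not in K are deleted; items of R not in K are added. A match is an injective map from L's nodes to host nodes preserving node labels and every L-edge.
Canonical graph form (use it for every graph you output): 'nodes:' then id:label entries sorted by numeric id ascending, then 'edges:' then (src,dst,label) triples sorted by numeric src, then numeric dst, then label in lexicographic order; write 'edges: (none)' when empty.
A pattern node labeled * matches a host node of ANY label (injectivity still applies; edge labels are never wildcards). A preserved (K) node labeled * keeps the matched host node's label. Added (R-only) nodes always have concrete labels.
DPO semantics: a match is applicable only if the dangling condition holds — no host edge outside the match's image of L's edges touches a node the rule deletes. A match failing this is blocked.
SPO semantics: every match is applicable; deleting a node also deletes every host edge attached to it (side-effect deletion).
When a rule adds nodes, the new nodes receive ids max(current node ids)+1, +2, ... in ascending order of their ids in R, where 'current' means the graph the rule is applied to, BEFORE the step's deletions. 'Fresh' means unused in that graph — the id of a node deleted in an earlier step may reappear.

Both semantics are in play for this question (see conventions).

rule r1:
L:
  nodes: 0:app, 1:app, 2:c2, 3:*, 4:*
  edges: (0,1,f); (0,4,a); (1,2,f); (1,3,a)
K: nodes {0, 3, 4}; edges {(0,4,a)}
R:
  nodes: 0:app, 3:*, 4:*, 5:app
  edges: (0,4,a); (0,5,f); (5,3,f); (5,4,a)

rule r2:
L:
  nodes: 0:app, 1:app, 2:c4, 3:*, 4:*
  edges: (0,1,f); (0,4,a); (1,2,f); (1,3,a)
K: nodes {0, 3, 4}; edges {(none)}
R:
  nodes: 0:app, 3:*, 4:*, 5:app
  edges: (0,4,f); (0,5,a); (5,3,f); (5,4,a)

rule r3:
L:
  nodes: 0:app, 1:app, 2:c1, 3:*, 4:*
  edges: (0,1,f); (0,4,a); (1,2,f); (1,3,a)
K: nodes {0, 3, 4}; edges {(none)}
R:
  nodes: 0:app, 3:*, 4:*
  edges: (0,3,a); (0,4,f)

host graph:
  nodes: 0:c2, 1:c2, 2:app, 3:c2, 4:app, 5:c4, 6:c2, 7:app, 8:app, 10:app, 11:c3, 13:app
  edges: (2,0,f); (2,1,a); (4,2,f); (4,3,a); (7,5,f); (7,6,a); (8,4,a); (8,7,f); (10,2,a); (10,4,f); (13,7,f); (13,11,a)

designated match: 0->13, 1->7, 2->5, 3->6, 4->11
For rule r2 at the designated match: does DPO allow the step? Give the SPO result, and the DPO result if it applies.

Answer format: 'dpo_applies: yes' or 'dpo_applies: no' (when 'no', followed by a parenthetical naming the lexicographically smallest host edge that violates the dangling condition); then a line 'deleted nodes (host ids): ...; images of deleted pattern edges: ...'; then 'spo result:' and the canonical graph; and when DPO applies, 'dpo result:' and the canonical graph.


dpo_applies: no
(the rule deletes node 7, which keeps host edge (8,7,f) outside the match image — the dangling condition fails, DPO blocks; SPO proceeds and side-deletes such edges)
deleted nodes (host ids): 5, 7; images of deleted pattern edges: (7,5,f); (7,6,a); (13,7,f); (13,11,a)
spo result:
nodes: 0:c2, 1:c2, 2:app, 3:c2, 4:app, 6:c2, 8:app, 10:app, 11:c3, 13:app, 14:app
edges: (2,0,f); (2,1,a); (4,2,f); (4,3,a); (8,4,a); (10,2,a); (10,4,f); (13,11,f); (13,14,a); (14,6,f); (14,11,a)


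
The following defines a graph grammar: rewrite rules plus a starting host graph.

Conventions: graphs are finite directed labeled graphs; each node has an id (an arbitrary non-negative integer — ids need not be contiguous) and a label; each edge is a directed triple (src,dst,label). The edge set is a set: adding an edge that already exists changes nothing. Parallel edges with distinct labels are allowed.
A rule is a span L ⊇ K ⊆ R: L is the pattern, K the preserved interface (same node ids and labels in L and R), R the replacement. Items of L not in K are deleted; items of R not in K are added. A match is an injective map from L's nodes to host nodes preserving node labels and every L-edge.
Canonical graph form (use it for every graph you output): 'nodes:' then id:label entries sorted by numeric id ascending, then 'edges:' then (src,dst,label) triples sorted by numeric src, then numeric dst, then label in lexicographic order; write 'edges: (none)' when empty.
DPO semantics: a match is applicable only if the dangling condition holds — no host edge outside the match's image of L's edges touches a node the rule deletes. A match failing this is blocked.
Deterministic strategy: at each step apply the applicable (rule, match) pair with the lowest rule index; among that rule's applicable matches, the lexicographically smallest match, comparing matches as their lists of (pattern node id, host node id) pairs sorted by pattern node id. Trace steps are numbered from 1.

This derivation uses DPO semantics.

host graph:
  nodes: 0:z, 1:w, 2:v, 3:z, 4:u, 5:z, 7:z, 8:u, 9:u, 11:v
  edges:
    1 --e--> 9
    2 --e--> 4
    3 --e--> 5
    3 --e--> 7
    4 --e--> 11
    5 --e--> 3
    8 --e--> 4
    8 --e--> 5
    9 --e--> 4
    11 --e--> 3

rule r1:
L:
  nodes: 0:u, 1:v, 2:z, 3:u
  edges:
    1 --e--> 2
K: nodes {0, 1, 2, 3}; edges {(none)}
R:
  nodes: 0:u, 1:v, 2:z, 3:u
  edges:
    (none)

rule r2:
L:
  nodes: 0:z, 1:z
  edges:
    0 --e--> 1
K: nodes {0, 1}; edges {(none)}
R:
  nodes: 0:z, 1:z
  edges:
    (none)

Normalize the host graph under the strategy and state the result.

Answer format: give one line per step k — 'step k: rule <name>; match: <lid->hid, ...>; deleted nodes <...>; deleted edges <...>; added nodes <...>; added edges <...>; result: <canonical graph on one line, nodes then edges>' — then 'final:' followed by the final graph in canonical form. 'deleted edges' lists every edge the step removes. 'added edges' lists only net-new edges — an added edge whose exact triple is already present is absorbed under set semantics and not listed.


step 1: rule r1; match: 0->4, 1->11, 2->3, 3->8; deleted nodes (none); deleted edges (11,3,e); added nodes (none); added edges (none); result: nodes: 0:z, 1:w, 2:v, 3:z, 4:u, 5:z, 7:z, 8:u, 9:u, 11:v edges: (1,9,e); (2,4,e); (3,5,e); (3,7,e); (4,11,e); (5,3,e); (8,4,e); (8,5,e); (9,4,e)
step 2: rule r2; match: 0->3, 1->5; deleted nodes (none); deleted edges (3,5,e); added nodes (none); added edges (none); result: nodes: 0:z, 1:w, 2:v, 3:z, 4:u, 5:z, 7:z, 8:u, 9:u, 11:v edges: (1,9,e); (2,4,e); (3,7,e); (4,11,e); (5,3,e); (8,4,e); (8,5,e); (9,4,e)
step 3: rule r2; match: 0->3, 1->7; deleted nodes (none); deleted edges (3,7,e); added nodes (none); added edges (none); result: nodes: 0:z, 1:w, 2:v, 3:z, 4:u, 5:z, 7:z, 8:u, 9:u, 11:v edges: (1,9,e); (2,4,e); (4,11,e); (5,3,e); (8,4,e); (8,5,e); (9,4,e)
step 4: rule r2; match: 0->5, 1->3; deleted nodes (none); deleted edges (5,3,e); added nodes (none); added edges (none); result: nodes: 0:z, 1:w, 2:v, 3:z, 4:u, 5:z, 7:z, 8:u, 9:u, 11:v edges: (1,9,e); (2,4,e); (4,11,e); (8,4,e); (8,5,e); (9,4,e)
final:
nodes: 0:z, 1:w, 2:v, 3:z, 4:u, 5:z, 7:z, 8:u, 9:u, 11:v
edges: (1,9,e); (2,4,e); (4,11,e); (8,4,e); (8,5,e); (9,4,e)


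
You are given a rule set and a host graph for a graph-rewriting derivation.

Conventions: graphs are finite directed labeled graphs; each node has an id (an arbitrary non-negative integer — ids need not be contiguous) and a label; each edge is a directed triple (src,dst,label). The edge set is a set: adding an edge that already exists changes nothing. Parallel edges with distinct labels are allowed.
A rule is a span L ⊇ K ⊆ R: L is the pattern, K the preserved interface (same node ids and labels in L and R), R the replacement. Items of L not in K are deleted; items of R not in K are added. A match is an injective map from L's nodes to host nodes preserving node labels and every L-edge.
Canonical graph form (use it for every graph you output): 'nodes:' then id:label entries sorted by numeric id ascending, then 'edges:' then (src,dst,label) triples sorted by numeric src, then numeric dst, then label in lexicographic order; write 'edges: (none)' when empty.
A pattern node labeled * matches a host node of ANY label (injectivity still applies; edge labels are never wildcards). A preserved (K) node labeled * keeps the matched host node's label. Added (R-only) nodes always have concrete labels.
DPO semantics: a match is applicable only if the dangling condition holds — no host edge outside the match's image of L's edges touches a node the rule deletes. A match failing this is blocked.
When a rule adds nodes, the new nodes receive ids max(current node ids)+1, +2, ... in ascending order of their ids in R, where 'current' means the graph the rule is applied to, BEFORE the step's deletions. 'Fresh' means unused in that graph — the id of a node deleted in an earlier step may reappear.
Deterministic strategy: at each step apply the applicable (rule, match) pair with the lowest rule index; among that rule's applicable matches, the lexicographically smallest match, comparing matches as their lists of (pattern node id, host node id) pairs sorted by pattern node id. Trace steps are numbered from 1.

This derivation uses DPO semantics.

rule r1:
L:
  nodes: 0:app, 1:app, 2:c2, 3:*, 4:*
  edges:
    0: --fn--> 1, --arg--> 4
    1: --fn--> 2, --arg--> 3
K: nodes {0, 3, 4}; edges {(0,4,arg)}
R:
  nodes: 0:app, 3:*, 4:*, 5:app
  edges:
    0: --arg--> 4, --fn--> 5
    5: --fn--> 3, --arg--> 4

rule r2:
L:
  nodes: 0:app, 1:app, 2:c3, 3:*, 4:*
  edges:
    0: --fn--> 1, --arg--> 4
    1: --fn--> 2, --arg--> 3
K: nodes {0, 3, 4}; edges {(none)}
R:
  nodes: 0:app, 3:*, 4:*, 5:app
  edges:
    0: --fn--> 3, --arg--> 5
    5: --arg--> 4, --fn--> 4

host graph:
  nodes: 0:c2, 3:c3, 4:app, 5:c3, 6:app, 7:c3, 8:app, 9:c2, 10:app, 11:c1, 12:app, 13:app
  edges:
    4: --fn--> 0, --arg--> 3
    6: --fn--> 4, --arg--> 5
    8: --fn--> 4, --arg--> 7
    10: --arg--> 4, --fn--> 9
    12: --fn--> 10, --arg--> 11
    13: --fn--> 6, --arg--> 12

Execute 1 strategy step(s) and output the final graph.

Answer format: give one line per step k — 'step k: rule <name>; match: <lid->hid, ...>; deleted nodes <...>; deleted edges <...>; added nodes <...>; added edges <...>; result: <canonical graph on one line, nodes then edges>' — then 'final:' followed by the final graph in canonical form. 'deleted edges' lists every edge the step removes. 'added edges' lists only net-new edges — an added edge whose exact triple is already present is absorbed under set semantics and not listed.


step 1: rule r1; match: 0->12, 1->10, 2->9, 3->4, 4->11; deleted nodes 9, 10; deleted edges (10,4,arg); (10,9,fn); (12,10,fn); added nodes 14; added edges (12,14,fn); (14,4,fn); (14,11,arg); result: nodes: 0:c2, 3:c3, 4:app, 5:c3, 6:app, 7:c3, 8:app, 11:c1, 12:app, 13:app, 14:app edges: (4,0,fn); (4,3,arg); (6,4,fn); (6,5,arg); (8,4,fn); (8,7,arg); (12,11,arg); (12,14,fn); (13,6,fn); (13,12,arg); (14,4,fn); (14,11,arg)
final:
nodes: 0:c2, 3:c3, 4:app, 5:c3, 6:app, 7:c3, 8:app, 11:c1, 12:app, 13:app, 14:app
edges: (4,0,fn); (4,3,arg); (6,4,fn); (6,5,arg); (8,4,fn); (8,7,arg); (12,11,arg); (12,14,fn); (13,6,fn); (13,12,arg); (14,4,fn); (14,11,arg)


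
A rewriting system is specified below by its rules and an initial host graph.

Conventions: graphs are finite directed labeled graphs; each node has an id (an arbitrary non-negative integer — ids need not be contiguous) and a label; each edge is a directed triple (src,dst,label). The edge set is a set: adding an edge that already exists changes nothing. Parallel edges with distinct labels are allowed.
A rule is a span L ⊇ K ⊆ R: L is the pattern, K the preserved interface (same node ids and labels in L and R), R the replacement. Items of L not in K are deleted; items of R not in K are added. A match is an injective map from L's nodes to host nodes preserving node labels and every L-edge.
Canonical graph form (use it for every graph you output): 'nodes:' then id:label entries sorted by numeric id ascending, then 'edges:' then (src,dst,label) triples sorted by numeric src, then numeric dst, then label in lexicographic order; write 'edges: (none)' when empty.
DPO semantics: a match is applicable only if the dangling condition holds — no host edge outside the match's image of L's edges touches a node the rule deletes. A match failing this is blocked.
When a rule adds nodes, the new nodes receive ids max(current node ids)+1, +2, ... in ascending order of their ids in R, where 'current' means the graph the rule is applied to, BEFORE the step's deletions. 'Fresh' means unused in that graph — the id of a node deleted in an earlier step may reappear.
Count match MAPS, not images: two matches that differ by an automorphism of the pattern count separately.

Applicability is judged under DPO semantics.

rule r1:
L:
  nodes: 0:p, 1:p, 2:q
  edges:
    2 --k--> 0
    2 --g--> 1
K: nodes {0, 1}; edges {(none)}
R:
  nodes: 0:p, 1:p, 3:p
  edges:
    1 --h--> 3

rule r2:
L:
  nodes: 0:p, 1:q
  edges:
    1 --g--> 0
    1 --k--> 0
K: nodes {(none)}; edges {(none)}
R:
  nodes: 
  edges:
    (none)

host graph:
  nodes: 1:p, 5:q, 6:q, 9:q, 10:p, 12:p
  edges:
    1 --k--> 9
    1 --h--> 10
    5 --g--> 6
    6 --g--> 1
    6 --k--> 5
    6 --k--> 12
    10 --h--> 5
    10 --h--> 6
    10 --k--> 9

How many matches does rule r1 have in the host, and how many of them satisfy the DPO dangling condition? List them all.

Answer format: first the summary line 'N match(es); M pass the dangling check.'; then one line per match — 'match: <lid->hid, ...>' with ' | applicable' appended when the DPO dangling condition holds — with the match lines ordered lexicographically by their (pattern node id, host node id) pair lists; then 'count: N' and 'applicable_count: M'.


1 match(es); 0 pass the dangling check.
match: 0->12, 1->1, 2->6
count: 1
applicable_count: 0


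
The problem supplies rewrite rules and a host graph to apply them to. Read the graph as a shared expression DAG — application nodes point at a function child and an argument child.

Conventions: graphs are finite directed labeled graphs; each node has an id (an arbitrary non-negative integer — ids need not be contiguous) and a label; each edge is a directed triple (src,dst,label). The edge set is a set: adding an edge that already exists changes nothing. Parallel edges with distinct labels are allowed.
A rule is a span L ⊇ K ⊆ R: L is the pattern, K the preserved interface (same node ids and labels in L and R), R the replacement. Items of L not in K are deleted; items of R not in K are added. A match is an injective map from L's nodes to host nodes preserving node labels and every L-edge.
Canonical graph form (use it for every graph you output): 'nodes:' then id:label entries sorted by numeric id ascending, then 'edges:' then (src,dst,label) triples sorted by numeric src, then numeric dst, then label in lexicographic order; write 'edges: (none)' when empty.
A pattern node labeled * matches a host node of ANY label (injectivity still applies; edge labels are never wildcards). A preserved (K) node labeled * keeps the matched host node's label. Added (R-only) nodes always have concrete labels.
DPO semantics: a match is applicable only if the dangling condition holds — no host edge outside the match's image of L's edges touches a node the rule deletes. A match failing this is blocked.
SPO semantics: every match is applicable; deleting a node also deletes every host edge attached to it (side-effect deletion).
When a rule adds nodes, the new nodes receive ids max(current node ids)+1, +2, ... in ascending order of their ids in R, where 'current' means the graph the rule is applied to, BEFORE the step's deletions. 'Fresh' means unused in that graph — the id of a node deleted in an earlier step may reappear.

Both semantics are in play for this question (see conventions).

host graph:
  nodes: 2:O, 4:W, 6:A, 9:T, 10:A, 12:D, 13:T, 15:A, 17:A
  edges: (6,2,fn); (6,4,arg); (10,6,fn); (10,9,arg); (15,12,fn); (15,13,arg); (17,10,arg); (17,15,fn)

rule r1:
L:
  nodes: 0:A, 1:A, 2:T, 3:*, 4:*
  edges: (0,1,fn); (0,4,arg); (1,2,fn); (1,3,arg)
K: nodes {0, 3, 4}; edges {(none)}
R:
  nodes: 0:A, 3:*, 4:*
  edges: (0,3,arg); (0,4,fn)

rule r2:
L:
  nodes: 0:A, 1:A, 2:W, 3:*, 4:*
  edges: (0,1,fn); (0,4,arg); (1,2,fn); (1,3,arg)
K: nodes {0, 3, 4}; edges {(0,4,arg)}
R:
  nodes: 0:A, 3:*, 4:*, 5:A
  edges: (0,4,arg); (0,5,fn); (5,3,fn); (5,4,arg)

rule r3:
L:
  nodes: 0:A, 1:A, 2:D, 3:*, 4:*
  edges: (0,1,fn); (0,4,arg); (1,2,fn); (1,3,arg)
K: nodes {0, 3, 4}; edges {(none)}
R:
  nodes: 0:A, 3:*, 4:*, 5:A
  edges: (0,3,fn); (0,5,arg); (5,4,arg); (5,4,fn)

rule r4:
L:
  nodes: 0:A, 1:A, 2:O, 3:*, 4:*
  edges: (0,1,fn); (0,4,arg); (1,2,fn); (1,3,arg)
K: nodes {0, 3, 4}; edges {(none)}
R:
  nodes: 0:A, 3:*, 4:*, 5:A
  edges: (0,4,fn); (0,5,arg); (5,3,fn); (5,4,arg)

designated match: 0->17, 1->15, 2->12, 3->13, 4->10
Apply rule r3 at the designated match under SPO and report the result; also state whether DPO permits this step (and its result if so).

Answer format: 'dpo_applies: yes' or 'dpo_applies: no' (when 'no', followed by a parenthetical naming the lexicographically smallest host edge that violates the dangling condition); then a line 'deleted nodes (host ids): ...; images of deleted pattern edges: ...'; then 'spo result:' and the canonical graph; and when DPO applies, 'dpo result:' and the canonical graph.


dpo_applies: yes
deleted nodes (host ids): 12, 15; images of deleted pattern edges: (15,12,fn); (15,13,arg); (17,10,arg); (17,15,fn)
spo result:
nodes: 2:O, 4:W, 6:A, 9:T, 10:A, 13:T, 17:A, 18:A
edges: (6,2,fn); (6,4,arg); (10,6,fn); (10,9,arg); (17,13,fn); (17,18,arg); (18,10,arg); (18,10,fn)
dpo result:
nodes: 2:O, 4:W, 6:A, 9:T, 10:A, 13:T, 17:A, 18:A
edges: (6,2,fn); (6,4,arg); (10,6,fn); (10,9,arg); (17,13,fn); (17,18,arg); (18,10,arg); (18,10,fn)
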